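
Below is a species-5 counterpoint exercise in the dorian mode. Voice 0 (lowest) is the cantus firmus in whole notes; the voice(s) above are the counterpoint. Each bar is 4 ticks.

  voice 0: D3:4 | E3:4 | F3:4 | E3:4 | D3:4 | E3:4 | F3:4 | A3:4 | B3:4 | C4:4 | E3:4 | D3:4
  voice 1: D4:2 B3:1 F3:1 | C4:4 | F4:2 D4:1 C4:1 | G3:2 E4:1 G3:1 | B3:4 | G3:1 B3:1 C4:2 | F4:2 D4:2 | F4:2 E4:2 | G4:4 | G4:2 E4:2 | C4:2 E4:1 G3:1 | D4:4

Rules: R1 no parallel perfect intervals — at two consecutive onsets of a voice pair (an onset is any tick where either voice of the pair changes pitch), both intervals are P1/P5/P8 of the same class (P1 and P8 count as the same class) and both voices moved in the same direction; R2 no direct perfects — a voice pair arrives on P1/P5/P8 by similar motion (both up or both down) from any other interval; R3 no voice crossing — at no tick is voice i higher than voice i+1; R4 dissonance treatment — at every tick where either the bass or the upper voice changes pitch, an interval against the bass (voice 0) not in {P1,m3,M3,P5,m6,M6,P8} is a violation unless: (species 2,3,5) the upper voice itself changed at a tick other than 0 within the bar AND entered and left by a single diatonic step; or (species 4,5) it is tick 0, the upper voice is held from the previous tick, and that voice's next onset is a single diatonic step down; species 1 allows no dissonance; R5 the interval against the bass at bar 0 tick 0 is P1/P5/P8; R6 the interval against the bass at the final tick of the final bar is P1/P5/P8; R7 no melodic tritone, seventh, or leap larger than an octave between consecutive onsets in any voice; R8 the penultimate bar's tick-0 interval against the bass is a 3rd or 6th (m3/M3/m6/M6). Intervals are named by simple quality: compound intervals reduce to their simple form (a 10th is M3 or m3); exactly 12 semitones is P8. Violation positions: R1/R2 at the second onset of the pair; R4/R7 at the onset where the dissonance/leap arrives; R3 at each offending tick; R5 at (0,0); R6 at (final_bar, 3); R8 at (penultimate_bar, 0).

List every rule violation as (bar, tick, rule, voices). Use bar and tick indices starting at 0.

bar 0: v0=D3 v1=D4 downbeat P8
bar 1: v0=E3 v1=C4 downbeat m6
bar 2: v0=F3 v1=F4 downbeat P8
bar 3: v0=E3 v1=G3 downbeat m3
bar 4: v0=D3 v1=B3 downbeat M6
bar 5: v0=E3 v1=G3 downbeat m3
bar 6: v0=F3 v1=F4 downbeat P8
bar 7: v0=A3 v1=F4 downbeat m6
bar 8: v0=B3 v1=G4 downbeat m6
bar 9: v0=C4 v1=G4 downbeat P5
bar 10: v0=E3 v1=C4 downbeat m6
bar 11: v0=D3 v1=D4 downbeat P8
  -> R7 @ bar 0 tick 3 v(1,): B3->F3 leap 6st
  -> R2 @ bar 2 tick 0 v(0, 1): E3/C4 m6 -> F3/F4 P8 similar
  -> R2 @ bar 6 tick 0 v(0, 1): E3/C4 m6 -> F3/F4 P8 similar

(0, 3, R7, (1,))
(2, 0, R2, (0, 1))
(6, 0, R2, (0, 1))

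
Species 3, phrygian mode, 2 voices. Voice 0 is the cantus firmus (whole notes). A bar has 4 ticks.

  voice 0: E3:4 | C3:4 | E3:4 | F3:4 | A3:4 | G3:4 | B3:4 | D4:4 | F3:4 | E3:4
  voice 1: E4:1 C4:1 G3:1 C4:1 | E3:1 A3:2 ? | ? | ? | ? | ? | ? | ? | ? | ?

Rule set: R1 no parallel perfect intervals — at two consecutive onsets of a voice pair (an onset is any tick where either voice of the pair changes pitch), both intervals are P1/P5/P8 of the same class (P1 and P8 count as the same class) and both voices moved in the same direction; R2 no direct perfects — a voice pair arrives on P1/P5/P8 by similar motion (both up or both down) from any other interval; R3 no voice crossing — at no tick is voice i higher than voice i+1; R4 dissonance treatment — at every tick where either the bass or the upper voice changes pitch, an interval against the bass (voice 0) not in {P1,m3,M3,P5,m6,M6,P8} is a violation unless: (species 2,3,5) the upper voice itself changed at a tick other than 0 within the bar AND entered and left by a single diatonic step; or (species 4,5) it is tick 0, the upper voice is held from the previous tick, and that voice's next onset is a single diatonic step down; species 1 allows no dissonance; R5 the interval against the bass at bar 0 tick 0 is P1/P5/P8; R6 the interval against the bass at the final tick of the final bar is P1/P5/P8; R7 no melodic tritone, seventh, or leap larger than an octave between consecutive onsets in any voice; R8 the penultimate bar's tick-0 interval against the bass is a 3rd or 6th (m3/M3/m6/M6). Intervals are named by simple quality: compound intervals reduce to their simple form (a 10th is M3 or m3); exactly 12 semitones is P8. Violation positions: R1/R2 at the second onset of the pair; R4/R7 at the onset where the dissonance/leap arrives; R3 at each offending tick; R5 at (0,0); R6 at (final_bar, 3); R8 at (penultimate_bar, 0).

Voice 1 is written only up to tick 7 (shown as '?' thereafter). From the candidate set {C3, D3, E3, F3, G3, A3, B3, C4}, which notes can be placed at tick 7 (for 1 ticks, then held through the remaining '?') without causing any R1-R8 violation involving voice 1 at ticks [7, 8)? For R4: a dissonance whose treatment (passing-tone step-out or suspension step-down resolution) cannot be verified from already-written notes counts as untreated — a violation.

{A3, C3, C4, E3, G3}

C3: legal
D3: violates R4
E3: legal
F3: violates R4
G3: legal
A3: legal
B3: violates R4
C4: legal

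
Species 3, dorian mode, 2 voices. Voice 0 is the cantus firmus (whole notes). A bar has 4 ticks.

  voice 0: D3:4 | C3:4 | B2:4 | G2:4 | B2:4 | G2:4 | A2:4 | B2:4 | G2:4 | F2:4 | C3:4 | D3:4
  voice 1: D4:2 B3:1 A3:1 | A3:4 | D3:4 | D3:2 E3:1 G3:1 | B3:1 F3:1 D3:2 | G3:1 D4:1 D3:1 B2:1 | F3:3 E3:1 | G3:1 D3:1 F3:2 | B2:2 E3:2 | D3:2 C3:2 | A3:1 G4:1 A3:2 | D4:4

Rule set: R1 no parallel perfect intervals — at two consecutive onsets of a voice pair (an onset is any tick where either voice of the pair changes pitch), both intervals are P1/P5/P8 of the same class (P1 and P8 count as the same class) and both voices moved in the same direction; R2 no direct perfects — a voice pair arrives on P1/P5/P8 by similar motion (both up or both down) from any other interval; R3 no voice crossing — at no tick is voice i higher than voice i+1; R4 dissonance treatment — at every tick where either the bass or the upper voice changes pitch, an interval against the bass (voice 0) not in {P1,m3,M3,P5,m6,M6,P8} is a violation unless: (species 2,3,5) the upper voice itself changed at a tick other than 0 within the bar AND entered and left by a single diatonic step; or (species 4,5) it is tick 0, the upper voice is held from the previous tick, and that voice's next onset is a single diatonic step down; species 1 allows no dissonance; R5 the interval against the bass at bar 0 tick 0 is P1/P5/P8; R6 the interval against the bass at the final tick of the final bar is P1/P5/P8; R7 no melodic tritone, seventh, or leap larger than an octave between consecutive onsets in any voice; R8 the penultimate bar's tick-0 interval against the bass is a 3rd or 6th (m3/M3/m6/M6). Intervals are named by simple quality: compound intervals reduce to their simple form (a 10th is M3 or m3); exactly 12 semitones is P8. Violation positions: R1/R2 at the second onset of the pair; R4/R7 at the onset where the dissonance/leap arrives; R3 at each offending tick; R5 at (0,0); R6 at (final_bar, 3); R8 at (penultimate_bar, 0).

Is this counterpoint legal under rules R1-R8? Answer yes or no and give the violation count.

No (9 violations)

bar 0: v0=D3 v1=D4 (P8)
bar 1: v0=C3 v1=A3 (M6)
bar 2: v0=B2 v1=D3 (m3)
bar 3: v0=G2 v1=D3 (P5)
bar 4: v0=B2 v1=B3 (P8)
bar 5: v0=G2 v1=G3 (P8)
bar 6: v0=A2 v1=F3 (m6)
bar 7: v0=B2 v1=G3 (m6)
bar 8: v0=G2 v1=B2 (M3)
bar 9: v0=F2 v1=D3 (M6)
bar 10: v0=C3 v1=A3 (M6)
bar 11: v0=D3 v1=D4 (P8)
  R1 @ bar4.0: G2/G3 P8 -> B2/B3 P8 similar
  R4 @ bar4.1: B2/F3 TT untreated
  R7 @ bar4.1: B3->F3 leap 6st
  R7 @ bar6.0: B2->F3 leap 6st
  R4 @ bar7.2: B2/F3 TT untreated
  R7 @ bar8.0: F3->B2 leap 6st
  R7 @ bar10.1: A3->G4 leap 10st
  R7 @ bar10.2: G4->A3 leap 10st
  R2 @ bar11.0: C3/A3 M6 -> D3/D4 P8 similar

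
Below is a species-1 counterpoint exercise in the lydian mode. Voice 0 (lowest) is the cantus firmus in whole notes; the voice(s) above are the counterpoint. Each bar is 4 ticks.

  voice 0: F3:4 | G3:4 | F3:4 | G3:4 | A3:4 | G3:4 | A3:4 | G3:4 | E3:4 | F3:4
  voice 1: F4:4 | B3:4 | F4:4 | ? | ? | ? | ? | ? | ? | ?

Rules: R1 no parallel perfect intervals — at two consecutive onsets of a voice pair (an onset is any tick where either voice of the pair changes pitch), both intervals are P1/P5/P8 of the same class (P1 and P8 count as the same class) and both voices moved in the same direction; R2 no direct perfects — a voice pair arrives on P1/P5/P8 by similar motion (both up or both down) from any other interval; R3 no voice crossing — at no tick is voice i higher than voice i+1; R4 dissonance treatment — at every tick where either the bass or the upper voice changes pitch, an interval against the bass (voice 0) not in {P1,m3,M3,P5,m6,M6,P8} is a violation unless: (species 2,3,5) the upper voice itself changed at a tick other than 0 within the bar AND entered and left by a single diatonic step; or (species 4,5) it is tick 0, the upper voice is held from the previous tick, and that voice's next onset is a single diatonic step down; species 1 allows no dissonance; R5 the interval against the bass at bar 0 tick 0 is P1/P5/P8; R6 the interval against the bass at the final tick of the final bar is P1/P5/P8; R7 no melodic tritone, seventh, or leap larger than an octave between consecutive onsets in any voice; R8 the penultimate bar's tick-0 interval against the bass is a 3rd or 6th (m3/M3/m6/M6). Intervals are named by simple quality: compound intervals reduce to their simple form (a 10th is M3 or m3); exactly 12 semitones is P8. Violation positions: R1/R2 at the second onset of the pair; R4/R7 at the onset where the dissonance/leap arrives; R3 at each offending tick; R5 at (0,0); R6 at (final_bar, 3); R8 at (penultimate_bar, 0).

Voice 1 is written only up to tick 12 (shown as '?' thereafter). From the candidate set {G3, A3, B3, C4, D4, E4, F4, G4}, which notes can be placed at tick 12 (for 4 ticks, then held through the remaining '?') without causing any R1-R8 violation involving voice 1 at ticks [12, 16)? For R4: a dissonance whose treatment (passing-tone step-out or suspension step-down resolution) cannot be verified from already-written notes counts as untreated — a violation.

G3: violates R7
A3: violates R4
B3: violates R7
C4: violates R4
D4: legal
E4: legal
F4: violates R4
G4: violates R1

{D4, E4}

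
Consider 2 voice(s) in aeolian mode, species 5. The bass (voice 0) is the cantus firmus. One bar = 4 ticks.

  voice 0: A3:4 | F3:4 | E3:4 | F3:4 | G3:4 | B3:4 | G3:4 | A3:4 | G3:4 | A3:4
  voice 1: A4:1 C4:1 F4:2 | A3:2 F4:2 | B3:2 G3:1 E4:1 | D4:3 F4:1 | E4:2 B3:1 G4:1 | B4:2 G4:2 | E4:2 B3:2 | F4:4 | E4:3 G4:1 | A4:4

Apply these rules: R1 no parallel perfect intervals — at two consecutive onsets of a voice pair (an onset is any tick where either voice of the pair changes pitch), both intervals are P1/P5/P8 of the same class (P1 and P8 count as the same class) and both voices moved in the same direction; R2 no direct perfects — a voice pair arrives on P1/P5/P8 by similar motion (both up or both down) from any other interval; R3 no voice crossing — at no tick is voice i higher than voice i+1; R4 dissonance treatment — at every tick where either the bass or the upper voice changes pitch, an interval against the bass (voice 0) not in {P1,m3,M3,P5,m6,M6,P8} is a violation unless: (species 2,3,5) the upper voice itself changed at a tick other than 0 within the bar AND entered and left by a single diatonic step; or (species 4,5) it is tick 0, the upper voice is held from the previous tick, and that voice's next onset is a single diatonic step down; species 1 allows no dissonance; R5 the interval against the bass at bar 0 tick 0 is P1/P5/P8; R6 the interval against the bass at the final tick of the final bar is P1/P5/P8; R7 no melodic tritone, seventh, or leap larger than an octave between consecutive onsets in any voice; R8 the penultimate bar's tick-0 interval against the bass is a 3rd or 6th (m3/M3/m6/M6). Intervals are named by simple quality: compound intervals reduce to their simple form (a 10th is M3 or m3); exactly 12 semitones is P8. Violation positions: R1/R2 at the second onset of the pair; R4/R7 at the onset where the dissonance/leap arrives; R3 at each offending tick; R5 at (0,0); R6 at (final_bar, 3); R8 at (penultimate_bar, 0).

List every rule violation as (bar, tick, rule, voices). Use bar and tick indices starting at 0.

(2, 0, R2, (0, 1))
(2, 0, R7, (1,))
(5, 0, R1, (0, 1))
(7, 0, R7, (1,))
(9, 0, R1, (0, 1))

bar 0: v0=A3 v1=A4 downbeat P8
bar 1: v0=F3 v1=A3 downbeat M3
bar 2: v0=E3 v1=B3 downbeat P5
bar 3: v0=F3 v1=D4 downbeat M6
bar 4: v0=G3 v1=E4 downbeat M6
bar 5: v0=B3 v1=B4 downbeat P8
bar 6: v0=G3 v1=E4 downbeat M6
bar 7: v0=A3 v1=F4 downbeat m6
bar 8: v0=G3 v1=E4 downbeat M6
bar 9: v0=A3 v1=A4 downbeat P8
  -> R2 @ bar 2 tick 0 v(0, 1): F3/F4 P8 -> E3/B3 P5 similar
  -> R7 @ bar 2 tick 0 v(1,): F4->B3 leap 6st
  -> R1 @ bar 5 tick 0 v(0, 1): G3/G4 P8 -> B3/B4 P8 similar
  -> R7 @ bar 7 tick 0 v(1,): B3->F4 leap 6st
  -> R1 @ bar 9 tick 0 v(0, 1): G3/G4 P8 -> A3/A4 P8 similar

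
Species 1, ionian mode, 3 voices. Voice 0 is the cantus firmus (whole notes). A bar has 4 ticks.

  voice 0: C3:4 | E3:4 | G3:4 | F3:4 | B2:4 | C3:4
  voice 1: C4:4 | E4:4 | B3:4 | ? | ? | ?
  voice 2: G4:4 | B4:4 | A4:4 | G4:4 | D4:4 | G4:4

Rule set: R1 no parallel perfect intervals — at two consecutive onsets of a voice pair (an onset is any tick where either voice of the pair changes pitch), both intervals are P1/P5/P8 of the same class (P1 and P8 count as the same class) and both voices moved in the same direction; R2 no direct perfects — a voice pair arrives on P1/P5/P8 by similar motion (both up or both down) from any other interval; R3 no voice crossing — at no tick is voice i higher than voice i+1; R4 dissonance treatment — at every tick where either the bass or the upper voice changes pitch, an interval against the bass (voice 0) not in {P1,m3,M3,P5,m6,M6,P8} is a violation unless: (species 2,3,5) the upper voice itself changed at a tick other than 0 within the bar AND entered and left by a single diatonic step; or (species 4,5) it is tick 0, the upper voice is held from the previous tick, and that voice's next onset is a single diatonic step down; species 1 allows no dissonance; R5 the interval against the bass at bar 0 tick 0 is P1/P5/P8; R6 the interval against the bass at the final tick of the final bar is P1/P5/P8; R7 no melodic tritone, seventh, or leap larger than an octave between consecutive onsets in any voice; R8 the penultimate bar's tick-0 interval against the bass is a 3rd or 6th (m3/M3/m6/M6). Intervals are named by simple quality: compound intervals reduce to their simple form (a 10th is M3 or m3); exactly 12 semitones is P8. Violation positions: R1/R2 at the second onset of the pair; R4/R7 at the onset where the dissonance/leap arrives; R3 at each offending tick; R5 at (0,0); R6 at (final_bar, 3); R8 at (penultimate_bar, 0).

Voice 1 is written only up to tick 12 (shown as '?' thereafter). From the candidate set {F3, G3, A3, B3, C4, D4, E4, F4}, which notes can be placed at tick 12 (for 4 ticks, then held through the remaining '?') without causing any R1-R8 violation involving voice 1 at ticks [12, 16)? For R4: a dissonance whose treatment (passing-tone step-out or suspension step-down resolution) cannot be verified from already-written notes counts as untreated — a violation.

{A3, C4, D4}

F3: violates R2,R7
G3: violates R2,R4
A3: legal
B3: violates R4
C4: legal
D4: legal
E4: violates R4
F4: violates R7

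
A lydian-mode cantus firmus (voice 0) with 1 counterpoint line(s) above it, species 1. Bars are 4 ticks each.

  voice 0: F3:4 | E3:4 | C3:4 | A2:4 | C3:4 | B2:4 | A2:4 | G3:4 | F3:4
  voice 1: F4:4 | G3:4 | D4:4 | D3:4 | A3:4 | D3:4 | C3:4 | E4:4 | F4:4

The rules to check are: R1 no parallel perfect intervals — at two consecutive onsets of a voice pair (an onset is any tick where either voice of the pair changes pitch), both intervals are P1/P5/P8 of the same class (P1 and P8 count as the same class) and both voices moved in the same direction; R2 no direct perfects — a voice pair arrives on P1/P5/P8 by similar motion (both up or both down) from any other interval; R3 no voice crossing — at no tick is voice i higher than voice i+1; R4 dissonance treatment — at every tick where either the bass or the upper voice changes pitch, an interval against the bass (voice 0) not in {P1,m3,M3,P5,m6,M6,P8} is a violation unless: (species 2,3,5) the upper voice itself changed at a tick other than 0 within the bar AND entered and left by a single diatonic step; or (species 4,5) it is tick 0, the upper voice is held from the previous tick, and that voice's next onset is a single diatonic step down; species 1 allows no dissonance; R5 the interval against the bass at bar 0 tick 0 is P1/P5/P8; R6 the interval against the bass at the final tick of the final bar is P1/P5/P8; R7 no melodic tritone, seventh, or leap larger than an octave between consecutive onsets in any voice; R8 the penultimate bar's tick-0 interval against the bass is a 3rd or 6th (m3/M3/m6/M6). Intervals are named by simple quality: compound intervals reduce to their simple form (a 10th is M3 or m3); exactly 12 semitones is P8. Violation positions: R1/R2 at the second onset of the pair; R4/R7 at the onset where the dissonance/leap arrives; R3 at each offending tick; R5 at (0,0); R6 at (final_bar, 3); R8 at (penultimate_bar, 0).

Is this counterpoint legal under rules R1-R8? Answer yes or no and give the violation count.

No (5 violations)

bar 0: v0=F3 v1=F4 (P8)
bar 1: v0=E3 v1=G3 (m3)
bar 2: v0=C3 v1=D4 (M2)
bar 3: v0=A2 v1=D3 (P4)
bar 4: v0=C3 v1=A3 (M6)
bar 5: v0=B2 v1=D3 (m3)
bar 6: v0=A2 v1=C3 (m3)
bar 7: v0=G3 v1=E4 (M6)
bar 8: v0=F3 v1=F4 (P8)
  R7 @ bar1.0: F4->G3 leap 10st
  R4 @ bar2.0: C3/D4 M2 untreated
  R4 @ bar3.0: A2/D3 P4 untreated
  R7 @ bar7.0: A2->G3 leap 10st
  R7 @ bar7.0: C3->E4 leap 16st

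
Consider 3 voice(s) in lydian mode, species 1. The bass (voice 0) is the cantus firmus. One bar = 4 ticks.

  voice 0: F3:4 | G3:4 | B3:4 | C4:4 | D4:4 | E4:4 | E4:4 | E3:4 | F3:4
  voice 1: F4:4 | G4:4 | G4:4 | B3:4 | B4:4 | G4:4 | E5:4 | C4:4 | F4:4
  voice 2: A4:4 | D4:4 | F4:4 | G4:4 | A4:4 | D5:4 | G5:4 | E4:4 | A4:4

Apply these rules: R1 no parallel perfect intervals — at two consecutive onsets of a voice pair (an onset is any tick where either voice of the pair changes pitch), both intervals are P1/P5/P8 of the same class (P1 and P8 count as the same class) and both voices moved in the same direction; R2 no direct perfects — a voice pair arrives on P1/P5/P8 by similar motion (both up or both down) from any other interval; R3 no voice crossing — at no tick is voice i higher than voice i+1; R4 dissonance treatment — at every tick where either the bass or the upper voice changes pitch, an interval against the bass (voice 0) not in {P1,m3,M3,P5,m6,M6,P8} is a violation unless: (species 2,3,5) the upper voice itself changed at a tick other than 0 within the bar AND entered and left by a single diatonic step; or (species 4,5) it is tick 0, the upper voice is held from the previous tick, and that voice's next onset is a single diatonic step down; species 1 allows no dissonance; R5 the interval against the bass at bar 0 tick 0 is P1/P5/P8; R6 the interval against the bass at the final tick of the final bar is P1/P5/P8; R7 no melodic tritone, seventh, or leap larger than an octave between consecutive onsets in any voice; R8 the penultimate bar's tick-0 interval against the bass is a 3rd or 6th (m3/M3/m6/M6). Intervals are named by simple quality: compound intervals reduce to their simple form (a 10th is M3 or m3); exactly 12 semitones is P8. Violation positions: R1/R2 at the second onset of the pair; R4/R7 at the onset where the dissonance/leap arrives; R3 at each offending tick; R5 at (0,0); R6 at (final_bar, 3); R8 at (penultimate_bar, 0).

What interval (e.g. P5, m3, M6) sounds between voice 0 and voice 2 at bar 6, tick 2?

voice 0=E4 voice 2=G5 -> m3

m3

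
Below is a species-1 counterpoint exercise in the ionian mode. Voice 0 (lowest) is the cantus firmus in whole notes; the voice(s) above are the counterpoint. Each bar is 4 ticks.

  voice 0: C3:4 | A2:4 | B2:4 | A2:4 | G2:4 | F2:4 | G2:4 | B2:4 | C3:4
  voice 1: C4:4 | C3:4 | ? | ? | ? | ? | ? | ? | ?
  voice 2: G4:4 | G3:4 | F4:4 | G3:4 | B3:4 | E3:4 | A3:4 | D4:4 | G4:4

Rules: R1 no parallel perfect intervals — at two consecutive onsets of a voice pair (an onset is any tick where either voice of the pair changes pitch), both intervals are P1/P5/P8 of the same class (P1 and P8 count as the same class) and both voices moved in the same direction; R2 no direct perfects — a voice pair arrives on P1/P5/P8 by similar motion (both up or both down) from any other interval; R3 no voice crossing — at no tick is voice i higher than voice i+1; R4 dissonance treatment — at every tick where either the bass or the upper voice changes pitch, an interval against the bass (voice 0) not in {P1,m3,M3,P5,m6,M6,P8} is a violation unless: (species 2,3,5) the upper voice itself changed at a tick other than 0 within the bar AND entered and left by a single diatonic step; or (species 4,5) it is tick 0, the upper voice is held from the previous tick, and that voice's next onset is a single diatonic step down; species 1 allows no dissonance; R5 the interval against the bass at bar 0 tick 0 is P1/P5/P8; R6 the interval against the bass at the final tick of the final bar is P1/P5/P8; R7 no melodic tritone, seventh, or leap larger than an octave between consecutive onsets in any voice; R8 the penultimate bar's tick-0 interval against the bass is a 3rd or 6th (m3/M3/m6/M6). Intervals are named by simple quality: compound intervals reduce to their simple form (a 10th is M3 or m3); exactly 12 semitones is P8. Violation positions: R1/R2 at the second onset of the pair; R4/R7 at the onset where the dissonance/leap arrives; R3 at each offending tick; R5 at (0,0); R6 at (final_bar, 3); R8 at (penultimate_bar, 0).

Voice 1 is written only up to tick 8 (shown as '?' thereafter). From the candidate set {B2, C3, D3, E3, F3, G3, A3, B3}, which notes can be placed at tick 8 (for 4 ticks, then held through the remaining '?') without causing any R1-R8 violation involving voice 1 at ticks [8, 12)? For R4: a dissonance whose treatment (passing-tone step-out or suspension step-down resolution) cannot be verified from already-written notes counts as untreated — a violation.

B2: legal
C3: violates R4
D3: legal
E3: violates R4
F3: violates R2,R4
G3: legal
A3: violates R4
B3: violates R2,R7

{B2, D3, G3}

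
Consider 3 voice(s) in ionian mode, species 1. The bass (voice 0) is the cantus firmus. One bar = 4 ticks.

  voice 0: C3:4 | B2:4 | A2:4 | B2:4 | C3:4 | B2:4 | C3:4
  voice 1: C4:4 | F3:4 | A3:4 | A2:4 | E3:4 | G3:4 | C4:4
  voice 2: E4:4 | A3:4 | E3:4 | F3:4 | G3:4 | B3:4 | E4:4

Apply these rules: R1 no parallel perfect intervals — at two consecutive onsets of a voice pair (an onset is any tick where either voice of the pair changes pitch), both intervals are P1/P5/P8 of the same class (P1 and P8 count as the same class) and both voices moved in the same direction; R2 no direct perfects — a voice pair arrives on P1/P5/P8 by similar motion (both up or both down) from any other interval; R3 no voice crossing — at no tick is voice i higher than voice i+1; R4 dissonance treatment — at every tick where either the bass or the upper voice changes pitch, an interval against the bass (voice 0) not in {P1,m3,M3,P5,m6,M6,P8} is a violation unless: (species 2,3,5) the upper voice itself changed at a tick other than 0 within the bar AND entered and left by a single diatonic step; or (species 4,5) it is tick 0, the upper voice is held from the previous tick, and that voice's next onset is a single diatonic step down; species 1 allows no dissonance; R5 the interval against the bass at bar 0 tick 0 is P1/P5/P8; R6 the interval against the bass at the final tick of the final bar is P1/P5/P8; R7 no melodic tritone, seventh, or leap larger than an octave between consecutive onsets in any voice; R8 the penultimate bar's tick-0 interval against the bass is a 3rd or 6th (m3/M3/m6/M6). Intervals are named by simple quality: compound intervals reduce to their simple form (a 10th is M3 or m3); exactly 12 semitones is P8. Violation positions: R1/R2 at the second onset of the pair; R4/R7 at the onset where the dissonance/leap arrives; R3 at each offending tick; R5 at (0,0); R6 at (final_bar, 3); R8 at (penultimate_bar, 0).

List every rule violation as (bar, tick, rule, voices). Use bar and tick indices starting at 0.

(0, 0, R5, (0, 2))
(1, 0, R4, (0, 1))
(1, 0, R4, (0, 2))
(2, 0, R2, (0, 2))
(2, 0, R3, (1, 2))
(2, 1, R3, (1, 2))
(2, 2, R3, (1, 2))
(2, 3, R3, (1, 2))
(3, 0, R3, (0, 1))
(3, 0, R4, (0, 1))
(3, 0, R4, (0, 2))
(3, 1, R3, (0, 1))
(3, 2, R3, (0, 1))
(3, 3, R3, (0, 1))
(4, 0, R2, (0, 2))
(5, 0, R8, (0, 2))
(6, 0, R2, (0, 1))
(6, 3, R6, (0, 2))

bar 0: v0=C3 v1=C4 v2=E4 downbeat M3
bar 1: v0=B2 v1=F3 v2=A3 downbeat m7
bar 2: v0=A2 v1=A3 v2=E3 downbeat P5
bar 3: v0=B2 v1=A2 v2=F3 downbeat TT
bar 4: v0=C3 v1=E3 v2=G3 downbeat P5
bar 5: v0=B2 v1=G3 v2=B3 downbeat P8
bar 6: v0=C3 v1=C4 v2=E4 downbeat M3
  -> R5 @ bar 0 tick 0 v(0, 2): opens on M3
  -> R4 @ bar 1 tick 0 v(0, 1): B2/F3 TT untreated
  -> R4 @ bar 1 tick 0 v(0, 2): B2/A3 m7 untreated
  -> R2 @ bar 2 tick 0 v(0, 2): B2/A3 m7 -> A2/E3 P5 similar
  -> R3 @ bar 2 tick 0 v(1, 2): A3 above E3
  -> R3 @ bar 2 tick 1 v(1, 2): A3 above E3
  -> R3 @ bar 2 tick 2 v(1, 2): A3 above E3
  -> R3 @ bar 2 tick 3 v(1, 2): A3 above E3
  -> R3 @ bar 3 tick 0 v(0, 1): B2 above A2
  -> R4 @ bar 3 tick 0 v(0, 1): B2/A2 M2 untreated
  -> R4 @ bar 3 tick 0 v(0, 2): B2/F3 TT untreated
  -> R3 @ bar 3 tick 1 v(0, 1): B2 above A2
  -> R3 @ bar 3 tick 2 v(0, 1): B2 above A2
  -> R3 @ bar 3 tick 3 v(0, 1): B2 above A2
  -> R2 @ bar 4 tick 0 v(0, 2): B2/F3 TT -> C3/G3 P5 similar
  -> R8 @ bar 5 tick 0 v(0, 2): penult P8 not 3rd/6th
  -> R2 @ bar 6 tick 0 v(0, 1): B2/G3 m6 -> C3/C4 P8 similar
  -> R6 @ bar 6 tick 3 v(0, 2): closes on M3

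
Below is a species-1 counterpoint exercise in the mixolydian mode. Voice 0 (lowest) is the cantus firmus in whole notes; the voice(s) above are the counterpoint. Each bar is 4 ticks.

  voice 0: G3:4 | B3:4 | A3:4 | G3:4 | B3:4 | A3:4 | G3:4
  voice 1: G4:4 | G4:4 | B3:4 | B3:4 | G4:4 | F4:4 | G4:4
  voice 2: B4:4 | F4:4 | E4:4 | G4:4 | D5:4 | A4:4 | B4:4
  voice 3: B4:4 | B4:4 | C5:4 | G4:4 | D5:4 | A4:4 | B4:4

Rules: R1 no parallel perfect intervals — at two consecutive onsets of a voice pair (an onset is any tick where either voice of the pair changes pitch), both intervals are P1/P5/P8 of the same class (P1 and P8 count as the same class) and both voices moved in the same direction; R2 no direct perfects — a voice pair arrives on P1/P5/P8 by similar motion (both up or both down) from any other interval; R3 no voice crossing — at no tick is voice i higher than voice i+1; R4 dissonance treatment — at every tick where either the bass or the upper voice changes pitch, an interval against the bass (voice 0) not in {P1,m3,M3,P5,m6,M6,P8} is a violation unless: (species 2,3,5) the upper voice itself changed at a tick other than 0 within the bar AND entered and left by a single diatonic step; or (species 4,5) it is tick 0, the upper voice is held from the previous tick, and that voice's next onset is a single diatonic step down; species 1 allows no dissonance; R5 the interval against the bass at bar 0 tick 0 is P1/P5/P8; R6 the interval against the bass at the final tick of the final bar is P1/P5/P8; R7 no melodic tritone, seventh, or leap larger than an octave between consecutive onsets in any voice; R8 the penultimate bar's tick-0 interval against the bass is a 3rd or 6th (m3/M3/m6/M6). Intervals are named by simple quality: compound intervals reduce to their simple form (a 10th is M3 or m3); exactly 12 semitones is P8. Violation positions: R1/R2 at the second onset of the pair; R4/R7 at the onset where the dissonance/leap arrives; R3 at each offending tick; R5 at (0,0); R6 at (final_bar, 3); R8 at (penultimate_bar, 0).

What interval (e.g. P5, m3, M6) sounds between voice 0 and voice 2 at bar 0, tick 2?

M3

voice 0=G3 voice 2=B4 -> M3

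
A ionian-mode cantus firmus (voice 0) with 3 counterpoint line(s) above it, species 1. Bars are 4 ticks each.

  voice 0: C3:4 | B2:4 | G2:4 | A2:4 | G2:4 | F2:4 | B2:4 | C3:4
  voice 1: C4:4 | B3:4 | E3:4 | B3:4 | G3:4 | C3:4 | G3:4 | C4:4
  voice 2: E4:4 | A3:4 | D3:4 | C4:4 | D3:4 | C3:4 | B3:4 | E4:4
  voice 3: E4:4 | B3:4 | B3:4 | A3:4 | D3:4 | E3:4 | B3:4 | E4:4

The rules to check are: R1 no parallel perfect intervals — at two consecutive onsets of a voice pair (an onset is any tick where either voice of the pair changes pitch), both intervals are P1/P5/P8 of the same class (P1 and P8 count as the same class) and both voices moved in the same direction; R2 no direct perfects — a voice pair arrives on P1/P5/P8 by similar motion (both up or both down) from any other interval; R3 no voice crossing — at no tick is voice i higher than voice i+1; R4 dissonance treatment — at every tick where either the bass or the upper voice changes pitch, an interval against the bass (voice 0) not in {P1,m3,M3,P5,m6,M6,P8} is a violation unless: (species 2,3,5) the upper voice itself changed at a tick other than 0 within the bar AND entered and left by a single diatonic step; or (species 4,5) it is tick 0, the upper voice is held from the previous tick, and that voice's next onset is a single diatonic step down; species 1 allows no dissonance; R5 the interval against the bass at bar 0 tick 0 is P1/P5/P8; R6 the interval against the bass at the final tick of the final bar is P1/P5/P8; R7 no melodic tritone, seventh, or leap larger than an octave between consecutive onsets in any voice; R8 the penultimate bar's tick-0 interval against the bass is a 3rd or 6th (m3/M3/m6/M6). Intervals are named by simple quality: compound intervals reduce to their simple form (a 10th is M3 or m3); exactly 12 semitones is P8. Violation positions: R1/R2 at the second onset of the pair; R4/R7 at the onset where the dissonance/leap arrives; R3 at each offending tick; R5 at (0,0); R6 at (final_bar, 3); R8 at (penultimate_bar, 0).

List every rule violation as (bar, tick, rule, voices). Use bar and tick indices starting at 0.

bar 0: v0=C3 v1=C4 v2=E4 v3=E4 downbeat M3
bar 1: v0=B2 v1=B3 v2=A3 v3=B3 downbeat P8
bar 2: v0=G2 v1=E3 v2=D3 v3=B3 downbeat M3
bar 3: v0=A2 v1=B3 v2=C4 v3=A3 downbeat P8
bar 4: v0=G2 v1=G3 v2=D3 v3=D3 downbeat P5
bar 5: v0=F2 v1=C3 v2=C3 v3=E3 downbeat M7
bar 6: v0=B2 v1=G3 v2=B3 v3=B3 downbeat P8
bar 7: v0=C3 v1=C4 v2=E4 v3=E4 downbeat M3
  -> R5 @ bar 0 tick 0 v(0, 2): opens on M3
  -> R5 @ bar 0 tick 0 v(0, 3): opens on M3
  -> R1 @ bar 1 tick 0 v(0, 1): C3/C4 P8 -> B2/B3 P8 similar
  -> R2 @ bar 1 tick 0 v(0, 3): C3/E4 M3 -> B2/B3 P8 similar
  -> R2 @ bar 1 tick 0 v(1, 3): C4/E4 M3 -> B3/B3 P1 similar
  -> R3 @ bar 1 tick 0 v(1, 2): B3 above A3
  -> R4 @ bar 1 tick 0 v(0, 2): B2/A3 m7 untreated
  -> R3 @ bar 1 tick 1 v(1, 2): B3 above A3
  -> R3 @ bar 1 tick 2 v(1, 2): B3 above A3
  -> R3 @ bar 1 tick 3 v(1, 2): B3 above A3
  -> R2 @ bar 2 tick 0 v(0, 2): B2/A3 m7 -> G2/D3 P5 similar
  -> R3 @ bar 2 tick 0 v(1, 2): E3 above D3
  -> R3 @ bar 2 tick 1 v(1, 2): E3 above D3
  -> R3 @ bar 2 tick 2 v(1, 2): E3 above D3
  -> R3 @ bar 2 tick 3 v(1, 2): E3 above D3
  -> R3 @ bar 3 tick 0 v(2, 3): C4 above A3
  -> R4 @ bar 3 tick 0 v(0, 1): A2/B3 M2 untreated
  -> R7 @ bar 3 tick 0 v(2,): D3->C4 leap 10st
  -> R3 @ bar 3 tick 1 v(2, 3): C4 above A3
  -> R3 @ bar 3 tick 2 v(2, 3): C4 above A3
  -> R3 @ bar 3 tick 3 v(2, 3): C4 above A3
  -> R2 @ bar 4 tick 0 v(0, 1): A2/B3 M2 -> G2/G3 P8 similar
  -> R2 @ bar 4 tick 0 v(0, 2): A2/C4 m3 -> G2/D3 P5 similar
  -> R2 @ bar 4 tick 0 v(0, 3): A2/A3 P8 -> G2/D3 P5 similar
  -> R2 @ bar 4 tick 0 v(2, 3): C4/A3 m3 -> D3/D3 P1 similar
  -> R3 @ bar 4 tick 0 v(1, 2): G3 above D3
  -> R7 @ bar 4 tick 0 v(2,): C4->D3 leap 10st
  -> R3 @ bar 4 tick 1 v(1, 2): G3 above D3
  -> R3 @ bar 4 tick 2 v(1, 2): G3 above D3
  -> R3 @ bar 4 tick 3 v(1, 2): G3 above D3
  -> R1 @ bar 5 tick 0 v(0, 2): G2/D3 P5 -> F2/C3 P5 similar
  -> R2 @ bar 5 tick 0 v(0, 1): G2/G3 P8 -> F2/C3 P5 similar
  -> R2 @ bar 5 tick 0 v(1, 2): G3/D3 P4 -> C3/C3 P1 similar
  -> R4 @ bar 5 tick 0 v(0, 3): F2/E3 M7 untreated
  -> R2 @ bar 6 tick 0 v(0, 2): F2/C3 P5 -> B2/B3 P8 similar
  -> R2 @ bar 6 tick 0 v(0, 3): F2/E3 M7 -> B2/B3 P8 similar
  -> R2 @ bar 6 tick 0 v(2, 3): C3/E3 M3 -> B3/B3 P1 similar
  -> R7 @ bar 6 tick 0 v(0,): F2->B2 leap 6st
  -> R7 @ bar 6 tick 0 v(2,): C3->B3 leap 11st
  -> R8 @ bar 6 tick 0 v(0, 2): penult P8 not 3rd/6th
  -> R8 @ bar 6 tick 0 v(0, 3): penult P8 not 3rd/6th
  -> R1 @ bar 7 tick 0 v(2, 3): B3/B3 P1 -> E4/E4 P1 similar
  -> R2 @ bar 7 tick 0 v(0, 1): B2/G3 m6 -> C3/C4 P8 similar
  -> R6 @ bar 7 tick 3 v(0, 2): closes on M3
  -> R6 @ bar 7 tick 3 v(0, 3): closes on M3

(0, 0, R5, (0, 2))
(0, 0, R5, (0, 3))
(1, 0, R1, (0, 1))
(1, 0, R2, (0, 3))
(1, 0, R2, (1, 3))
(1, 0, R3, (1, 2))
(1, 0, R4, (0, 2))
(1, 1, R3, (1, 2))
(1, 2, R3, (1, 2))
(1, 3, R3, (1, 2))
(2, 0, R2, (0, 2))
(2, 0, R3, (1, 2))
(2, 1, R3, (1, 2))
(2, 2, R3, (1, 2))
(2, 3, R3, (1, 2))
(3, 0, R3, (2, 3))
(3, 0, R4, (0, 1))
(3, 0, R7, (2,))
(3, 1, R3, (2, 3))
(3, 2, R3, (2, 3))
(3, 3, R3, (2, 3))
(4, 0, R2, (0, 1))
(4, 0, R2, (0, 2))
(4, 0, R2, (0, 3))
(4, 0, R2, (2, 3))
(4, 0, R3, (1, 2))
(4, 0, R7, (2,))
(4, 1, R3, (1, 2))
(4, 2, R3, (1, 2))
(4, 3, R3, (1, 2))
(5, 0, R1, (0, 2))
(5, 0, R2, (0, 1))
(5, 0, R2, (1, 2))
(5, 0, R4, (0, 3))
(6, 0, R2, (0, 2))
(6, 0, R2, (0, 3))
(6, 0, R2, (2, 3))
(6, 0, R7, (0,))
(6, 0, R7, (2,))
(6, 0, R8, (0, 2))
(6, 0, R8, (0, 3))
(7, 0, R1, (2, 3))
(7, 0, R2, (0, 1))
(7, 3, R6, (0, 2))
(7, 3, R6, (0, 3))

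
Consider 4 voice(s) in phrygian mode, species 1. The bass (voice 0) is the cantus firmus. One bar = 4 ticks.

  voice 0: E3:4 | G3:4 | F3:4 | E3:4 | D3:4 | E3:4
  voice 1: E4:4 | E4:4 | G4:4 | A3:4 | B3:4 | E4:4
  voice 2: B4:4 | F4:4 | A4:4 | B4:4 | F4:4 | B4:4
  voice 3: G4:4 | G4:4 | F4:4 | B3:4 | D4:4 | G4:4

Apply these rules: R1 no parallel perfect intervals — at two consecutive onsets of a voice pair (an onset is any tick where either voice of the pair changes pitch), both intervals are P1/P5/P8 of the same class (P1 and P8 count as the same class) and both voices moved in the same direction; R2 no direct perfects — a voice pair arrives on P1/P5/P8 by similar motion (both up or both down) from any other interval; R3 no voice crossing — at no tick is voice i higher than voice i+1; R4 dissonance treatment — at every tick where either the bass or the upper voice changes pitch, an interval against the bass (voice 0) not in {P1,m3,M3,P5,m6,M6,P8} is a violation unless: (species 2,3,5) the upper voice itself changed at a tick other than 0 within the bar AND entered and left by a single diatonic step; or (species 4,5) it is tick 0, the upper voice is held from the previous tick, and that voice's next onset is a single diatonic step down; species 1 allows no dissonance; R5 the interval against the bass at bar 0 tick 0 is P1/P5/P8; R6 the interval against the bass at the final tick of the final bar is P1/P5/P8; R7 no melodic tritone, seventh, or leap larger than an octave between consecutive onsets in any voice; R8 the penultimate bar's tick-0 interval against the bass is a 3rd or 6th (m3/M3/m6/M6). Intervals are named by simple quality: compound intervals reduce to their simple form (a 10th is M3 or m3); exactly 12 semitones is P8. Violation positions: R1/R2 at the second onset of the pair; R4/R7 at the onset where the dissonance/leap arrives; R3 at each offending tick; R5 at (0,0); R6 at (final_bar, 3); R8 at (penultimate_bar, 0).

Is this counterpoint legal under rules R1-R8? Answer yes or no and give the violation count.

bar 0: v0=E3 v1=E4 v2=B4 v3=G4 (m3)
bar 1: v0=G3 v1=E4 v2=F4 v3=G4 (P8)
bar 2: v0=F3 v1=G4 v2=A4 v3=F4 (P8)
bar 3: v0=E3 v1=A3 v2=B4 v3=B3 (P5)
bar 4: v0=D3 v1=B3 v2=F4 v3=D4 (P8)
bar 5: v0=E3 v1=E4 v2=B4 v3=G4 (m3)
  R3 @ bar0.0: B4 above G4
  R5 @ bar0.0: opens on m3
  R3 @ bar0.1: B4 above G4
  R3 @ bar0.2: B4 above G4
  R3 @ bar0.3: B4 above G4
  R4 @ bar1.0: G3/F4 m7 untreated
  R7 @ bar1.0: B4->F4 leap 6st
  R1 @ bar2.0: G3/G4 P8 -> F3/F4 P8 similar
  R3 @ bar2.0: A4 above F4
  R4 @ bar2.0: F3/G4 M2 untreated
  R3 @ bar2.1: A4 above F4
  R3 @ bar2.2: A4 above F4
  R3 @ bar2.3: A4 above F4
  R2 @ bar3.0: F3/F4 P8 -> E3/B3 P5 similar
  R3 @ bar3.0: B4 above B3
  R4 @ bar3.0: E3/A3 P4 untreated
  R7 @ bar3.0: G4->A3 leap 10st
  R7 @ bar3.0: F4->B3 leap 6st
  R3 @ bar3.1: B4 above B3
  R3 @ bar3.2: B4 above B3
  R3 @ bar3.3: B4 above B3
  R3 @ bar4.0: F4 above D4
  R7 @ bar4.0: B4->F4 leap 6st
  R8 @ bar4.0: penult P8 not 3rd/6th
  R3 @ bar4.1: F4 above D4
  R3 @ bar4.2: F4 above D4
  R3 @ bar4.3: F4 above D4
  R2 @ bar5.0: D3/B3 M6 -> E3/E4 P8 similar
  R2 @ bar5.0: D3/F4 m3 -> E3/B4 P5 similar
  R2 @ bar5.0: B3/F4 TT -> E4/B4 P5 similar
  R3 @ bar5.0: B4 above G4
  R7 @ bar5.0: F4->B4 leap 6st
  R3 @ bar5.1: B4 above G4
  R3 @ bar5.2: B4 above G4
  R3 @ bar5.3: B4 above G4
  R6 @ bar5.3: closes on m3

No (36 violations)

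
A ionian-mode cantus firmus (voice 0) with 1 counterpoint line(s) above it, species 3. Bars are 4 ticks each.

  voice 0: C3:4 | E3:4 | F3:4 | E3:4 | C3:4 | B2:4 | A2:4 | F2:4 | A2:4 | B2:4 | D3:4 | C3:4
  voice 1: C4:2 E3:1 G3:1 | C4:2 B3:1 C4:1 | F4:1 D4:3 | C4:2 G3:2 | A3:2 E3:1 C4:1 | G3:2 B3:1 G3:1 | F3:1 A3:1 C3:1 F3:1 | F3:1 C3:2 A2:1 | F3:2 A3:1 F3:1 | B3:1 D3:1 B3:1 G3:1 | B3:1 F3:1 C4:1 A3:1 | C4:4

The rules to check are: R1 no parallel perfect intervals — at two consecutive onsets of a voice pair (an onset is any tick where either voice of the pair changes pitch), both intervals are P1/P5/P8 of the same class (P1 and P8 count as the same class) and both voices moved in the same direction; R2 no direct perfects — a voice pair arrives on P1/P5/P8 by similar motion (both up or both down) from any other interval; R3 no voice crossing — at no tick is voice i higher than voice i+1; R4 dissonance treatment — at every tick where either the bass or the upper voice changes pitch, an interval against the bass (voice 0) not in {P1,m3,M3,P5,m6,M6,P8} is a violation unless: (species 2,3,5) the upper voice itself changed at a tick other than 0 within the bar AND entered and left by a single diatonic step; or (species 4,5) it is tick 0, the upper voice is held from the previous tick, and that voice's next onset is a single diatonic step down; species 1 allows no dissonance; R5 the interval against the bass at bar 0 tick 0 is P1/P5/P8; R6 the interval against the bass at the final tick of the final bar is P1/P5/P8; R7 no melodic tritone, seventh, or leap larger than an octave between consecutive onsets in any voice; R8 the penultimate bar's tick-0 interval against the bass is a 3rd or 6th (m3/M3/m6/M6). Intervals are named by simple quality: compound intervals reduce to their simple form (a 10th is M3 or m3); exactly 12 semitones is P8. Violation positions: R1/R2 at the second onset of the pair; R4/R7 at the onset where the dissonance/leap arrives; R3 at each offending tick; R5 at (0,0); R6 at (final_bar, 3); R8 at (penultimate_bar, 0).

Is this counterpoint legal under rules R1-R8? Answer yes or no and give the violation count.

bar 0: v0=C3 v1=C4 (P8)
bar 1: v0=E3 v1=C4 (m6)
bar 2: v0=F3 v1=F4 (P8)
bar 3: v0=E3 v1=C4 (m6)
bar 4: v0=C3 v1=A3 (M6)
bar 5: v0=B2 v1=G3 (m6)
bar 6: v0=A2 v1=F3 (m6)
bar 7: v0=F2 v1=F3 (P8)
bar 8: v0=A2 v1=F3 (m6)
bar 9: v0=B2 v1=B3 (P8)
bar 10: v0=D3 v1=B3 (M6)
bar 11: v0=C3 v1=C4 (P8)
  R2 @ bar2.0: E3/C4 m6 -> F3/F4 P8 similar
  R2 @ bar9.0: A2/F3 m6 -> B2/B3 P8 similar
  R7 @ bar9.0: F3->B3 leap 6st
  R7 @ bar10.1: B3->F3 leap 6st
  R4 @ bar10.2: D3/C4 m7 untreated

No (5 violations)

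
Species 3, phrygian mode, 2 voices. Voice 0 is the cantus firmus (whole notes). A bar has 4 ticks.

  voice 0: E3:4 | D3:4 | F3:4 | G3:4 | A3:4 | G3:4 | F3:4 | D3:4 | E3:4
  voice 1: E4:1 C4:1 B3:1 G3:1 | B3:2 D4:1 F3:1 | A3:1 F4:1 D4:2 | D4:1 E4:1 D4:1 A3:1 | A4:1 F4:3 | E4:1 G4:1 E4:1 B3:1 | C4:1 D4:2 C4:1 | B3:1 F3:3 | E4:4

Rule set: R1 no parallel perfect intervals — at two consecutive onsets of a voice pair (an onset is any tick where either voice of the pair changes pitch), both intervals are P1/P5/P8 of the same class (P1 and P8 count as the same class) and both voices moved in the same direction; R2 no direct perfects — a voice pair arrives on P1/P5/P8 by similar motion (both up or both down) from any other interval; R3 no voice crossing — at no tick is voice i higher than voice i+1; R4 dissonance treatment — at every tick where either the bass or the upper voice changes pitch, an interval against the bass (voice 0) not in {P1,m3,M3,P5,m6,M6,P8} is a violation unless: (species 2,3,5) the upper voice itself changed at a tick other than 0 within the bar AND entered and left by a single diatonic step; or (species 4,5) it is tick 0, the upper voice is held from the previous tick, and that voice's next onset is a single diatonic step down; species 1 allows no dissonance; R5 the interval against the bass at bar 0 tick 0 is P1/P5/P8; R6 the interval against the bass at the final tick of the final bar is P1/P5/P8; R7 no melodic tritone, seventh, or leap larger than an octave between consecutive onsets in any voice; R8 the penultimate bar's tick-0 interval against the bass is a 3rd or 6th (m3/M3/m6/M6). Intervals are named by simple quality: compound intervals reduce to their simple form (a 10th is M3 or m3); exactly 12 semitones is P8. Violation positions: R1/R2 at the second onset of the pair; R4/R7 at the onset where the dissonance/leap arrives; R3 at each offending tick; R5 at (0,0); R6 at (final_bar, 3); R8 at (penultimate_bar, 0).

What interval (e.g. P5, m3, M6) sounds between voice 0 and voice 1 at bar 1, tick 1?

M6

voice 0=D3 voice 1=B3 -> M6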